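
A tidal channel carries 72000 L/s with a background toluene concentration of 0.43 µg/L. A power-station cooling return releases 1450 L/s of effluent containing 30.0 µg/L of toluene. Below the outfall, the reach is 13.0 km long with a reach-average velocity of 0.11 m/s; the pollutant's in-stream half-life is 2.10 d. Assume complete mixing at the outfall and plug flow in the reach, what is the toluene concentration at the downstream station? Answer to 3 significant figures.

0.645 µg/L

After mixing, C = (72000·0.4300 + 1450·30.00) / 73450 = 74460/73450 = 1.014 µg/L.
Travel time t = 13.0·1000 / 0.11 = 118200 s = 32.83 h.
Half-life 2.10 d → k = ln 2 / 2.10 = 0.3301 d⁻¹.
Applying C = C₀e^(−kt): 1.014 × 0.6367 = 0.6454 µg/L.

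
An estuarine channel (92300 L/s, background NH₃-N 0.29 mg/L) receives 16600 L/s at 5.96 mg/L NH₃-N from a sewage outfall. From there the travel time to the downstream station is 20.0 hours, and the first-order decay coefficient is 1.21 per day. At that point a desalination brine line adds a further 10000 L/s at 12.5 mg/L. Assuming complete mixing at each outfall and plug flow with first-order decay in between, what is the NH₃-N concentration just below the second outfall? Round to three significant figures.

1.44 mg/L

Mass balance: C = (92300·0.2900 + 16600·5.960) / 108900 = 125700/108900 = 1.154 mg/L; combined flow 108900 L/s.
Applying C = C₀e^(−kt): 1.154 × 0.3648 = 0.4211 mg/L.
Second outfall: C = (108900·0.4211 + 10000·12.50)/118900 = 1.437 mg/L.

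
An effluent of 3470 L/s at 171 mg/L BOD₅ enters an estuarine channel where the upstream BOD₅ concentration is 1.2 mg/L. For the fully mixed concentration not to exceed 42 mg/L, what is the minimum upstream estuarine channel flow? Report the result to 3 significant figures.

Set C_mix = 42: (Q·1.200 + 3470·171.0) / (Q + 3470) = 42
→ Q = 3470·(171.0 − 42)/(42 − 1.200) = 10970 L/s.

11000 L/s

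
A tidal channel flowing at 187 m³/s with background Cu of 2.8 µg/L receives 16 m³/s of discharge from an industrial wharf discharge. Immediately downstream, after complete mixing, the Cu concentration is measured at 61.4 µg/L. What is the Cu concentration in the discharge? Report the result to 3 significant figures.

746 µg/L

Mass balance: 187.0·2.800 + 16.00·Cₑ = 203.0·61.40
→ Cₑ = (203.0·61.40 − 187.0·2.800) / 16.00 = 746.3 µg/L.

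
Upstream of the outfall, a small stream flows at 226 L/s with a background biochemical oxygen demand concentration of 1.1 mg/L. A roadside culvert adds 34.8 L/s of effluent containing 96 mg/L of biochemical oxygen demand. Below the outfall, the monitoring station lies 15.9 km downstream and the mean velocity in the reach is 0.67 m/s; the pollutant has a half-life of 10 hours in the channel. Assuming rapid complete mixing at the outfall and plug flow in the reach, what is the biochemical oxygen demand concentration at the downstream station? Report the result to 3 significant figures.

8.72 mg/L

Mixed concentration C = ΣQC/ΣQ = (226.0·1.100 + 34.80·96.00) / 260.8 = 3589/260.8 = 13.76 mg/L.
Travel time t = 15.9·1000 / 0.67 = 23730 s = 6.592 h.
Half-life 10 h → k = ln 2 / 10 = 0.06931 h⁻¹ = 1.664 d⁻¹.
After decay, C = 13.76 × e^(−kt) = 13.76 × 0.6332 = 8.715 mg/L.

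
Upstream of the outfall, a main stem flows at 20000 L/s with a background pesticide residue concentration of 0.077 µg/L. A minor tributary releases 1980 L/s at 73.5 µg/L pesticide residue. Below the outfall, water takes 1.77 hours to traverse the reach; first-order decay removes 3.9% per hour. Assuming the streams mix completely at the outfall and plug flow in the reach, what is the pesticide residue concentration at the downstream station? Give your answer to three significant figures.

Mass balance: C = (20000·0.07700 + 1980·73.50) / 21980 = 147100/21980 = 6.691 µg/L.
3.9%/h lost → k = −ln(1 − 0.039) = 0.03978 h⁻¹.
First-order decay: C = 6.691·exp(−k·t) = 6.691·0.9320 = 6.236 µg/L.

6.24 µg/L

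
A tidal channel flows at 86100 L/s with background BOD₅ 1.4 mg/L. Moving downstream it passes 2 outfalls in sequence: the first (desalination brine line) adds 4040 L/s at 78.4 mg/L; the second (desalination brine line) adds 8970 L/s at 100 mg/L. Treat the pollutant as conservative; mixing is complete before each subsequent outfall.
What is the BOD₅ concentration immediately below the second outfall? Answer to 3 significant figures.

Below outfall 1: Q → 90140 L/s, C = (86100·1.400 + 4040·78.40)/90140 = 4.851 mg/L.
Below outfall 2: Q → 99110 L/s, C = (90140·4.851 + 8970·100.0)/99110 = 13.46 mg/L.

13.5 mg/L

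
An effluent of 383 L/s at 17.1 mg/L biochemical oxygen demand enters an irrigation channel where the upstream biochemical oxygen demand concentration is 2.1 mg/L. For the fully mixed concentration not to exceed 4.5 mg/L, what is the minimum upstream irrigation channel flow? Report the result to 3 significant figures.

Set C_mix = 4.5: (Q·2.100 + 383.0·17.10) / (Q + 383.0) = 4.5
→ Q = 383.0·(17.10 − 4.5)/(4.5 − 2.100) = 2011 L/s.

2010 L/s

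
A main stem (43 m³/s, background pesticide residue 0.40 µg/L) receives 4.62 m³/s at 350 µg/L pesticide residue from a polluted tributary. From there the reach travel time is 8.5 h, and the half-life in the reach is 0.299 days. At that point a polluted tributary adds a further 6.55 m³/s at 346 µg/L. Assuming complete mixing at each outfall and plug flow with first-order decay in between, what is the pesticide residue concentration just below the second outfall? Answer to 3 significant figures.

55.1 µg/L

Mass balance: C = (43.00·0.4000 + 4.620·350.0) / 47.62 = 1634/47.62 = 34.32 µg/L; combined flow 47.62 m³/s.
Half-life 0.299 d → k = ln 2 / 0.299 = 2.318 d⁻¹.
After decay, C = 34.32 × e^(−kt) = 34.32 × 0.4400 = 15.10 µg/L.
Second outfall: C = (47.62·15.10 + 6.550·346.0)/54.17 = 55.11 µg/L.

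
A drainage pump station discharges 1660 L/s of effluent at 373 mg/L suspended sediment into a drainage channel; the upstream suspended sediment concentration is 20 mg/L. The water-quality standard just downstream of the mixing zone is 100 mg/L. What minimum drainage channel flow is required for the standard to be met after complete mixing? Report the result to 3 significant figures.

Set C_mix = 100: (Q·20.00 + 1660·373.0) / (Q + 1660) = 100
→ Q = 1660·(373.0 − 100)/(100 − 20.00) = 5665 L/s.

5660 L/s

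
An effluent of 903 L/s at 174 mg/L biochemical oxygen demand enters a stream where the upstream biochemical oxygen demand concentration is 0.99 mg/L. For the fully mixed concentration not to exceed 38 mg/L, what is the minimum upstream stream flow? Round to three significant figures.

Set C_mix = 38: (Q·0.9900 + 903.0·174.0) / (Q + 903.0) = 38
→ Q = 903.0·(174.0 − 38)/(38 − 0.9900) = 3318 L/s.

3320 L/s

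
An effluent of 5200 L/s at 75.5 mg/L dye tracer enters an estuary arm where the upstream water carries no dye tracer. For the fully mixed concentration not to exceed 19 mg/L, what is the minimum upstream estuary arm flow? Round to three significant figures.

15500 L/s

Set C_mix = 19: (Q·0 + 5200·75.50) / (Q + 5200) = 19
→ Q = 5200·(75.50 − 19)/(19 − 0) = 15460 L/s.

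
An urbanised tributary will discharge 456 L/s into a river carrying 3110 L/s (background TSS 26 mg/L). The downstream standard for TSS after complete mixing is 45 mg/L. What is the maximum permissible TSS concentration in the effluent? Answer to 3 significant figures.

175 mg/L

At the limit, (Qr·Cr + Qe·Cₑ)/(Qr + Qe) = 45:
Cₑ = (3566·45 − 3110·26.00) / 456.0 = 174.6 mg/L.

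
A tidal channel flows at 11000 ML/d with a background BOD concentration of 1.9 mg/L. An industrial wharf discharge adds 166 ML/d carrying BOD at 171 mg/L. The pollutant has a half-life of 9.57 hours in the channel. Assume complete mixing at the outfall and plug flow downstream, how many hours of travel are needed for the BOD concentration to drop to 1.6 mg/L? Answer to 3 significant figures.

Conservation of mass: C = (11000·1.900 + 166.0·171.0) / 11170 = 49290/11170 = 4.414 mg/L.
Half-life 9.57 h → k = ln 2 / 9.57 = 0.07243 h⁻¹ = 1.738 d⁻¹.
4.414·exp(−k·t) = 1.6 → t = ln(4.414/1.6)/k = 50440 s = 14.01 h.

14.0 h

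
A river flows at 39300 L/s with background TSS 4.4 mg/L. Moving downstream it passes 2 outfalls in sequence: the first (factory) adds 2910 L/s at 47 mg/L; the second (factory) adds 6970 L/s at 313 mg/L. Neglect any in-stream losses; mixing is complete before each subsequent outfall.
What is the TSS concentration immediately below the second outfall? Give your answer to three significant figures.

50.7 mg/L

Below outfall 1: Q → 42210 L/s, C = (39300·4.400 + 2910·47.00)/42210 = 7.337 mg/L.
Below outfall 2: Q → 49180 L/s, C = (42210·7.337 + 6970·313.0)/49180 = 50.66 mg/L.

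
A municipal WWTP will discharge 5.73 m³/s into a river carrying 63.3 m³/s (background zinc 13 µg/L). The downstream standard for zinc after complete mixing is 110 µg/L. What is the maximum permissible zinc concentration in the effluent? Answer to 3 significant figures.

1180 µg/L

At the limit, (Qr·Cr + Qe·Cₑ)/(Qr + Qe) = 110:
Cₑ = (69.03·110 − 63.30·13.00) / 5.730 = 1182 µg/L.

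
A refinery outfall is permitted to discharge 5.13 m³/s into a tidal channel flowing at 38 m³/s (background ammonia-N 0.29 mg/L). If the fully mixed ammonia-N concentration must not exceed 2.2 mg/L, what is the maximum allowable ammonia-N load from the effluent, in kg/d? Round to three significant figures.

7250 kg/d

Mass balance at the limit: 38.00·0.2900 + 5.130·Cₑ = 43.13·2.2 → Cₑ = 16.35 mg/L.
Load = 5.130 m³/s × 16.35 g/m³ × 86 400 s/d = 7246 kg/d.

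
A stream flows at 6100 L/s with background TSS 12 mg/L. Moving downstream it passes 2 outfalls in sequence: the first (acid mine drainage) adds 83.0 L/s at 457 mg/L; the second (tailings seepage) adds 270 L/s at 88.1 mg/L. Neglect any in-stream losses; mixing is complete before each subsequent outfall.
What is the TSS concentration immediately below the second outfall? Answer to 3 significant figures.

20.9 mg/L

Outfall 1: combined Q = 6183 L/s; C = (6100·12.00 + 83.00·457.0)/6183 = 17.97 mg/L.
Outfall 2: combined Q = 6453 L/s; C = (6183·17.97 + 270.0·88.10)/6453 = 20.91 mg/L.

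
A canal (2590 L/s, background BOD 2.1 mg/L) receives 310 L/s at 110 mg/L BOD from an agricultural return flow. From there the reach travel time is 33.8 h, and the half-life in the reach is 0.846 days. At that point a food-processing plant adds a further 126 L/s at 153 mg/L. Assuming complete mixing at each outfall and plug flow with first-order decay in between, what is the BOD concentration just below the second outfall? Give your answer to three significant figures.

10.5 mg/L

Mass balance: C = (2590·2.100 + 310.0·110.0) / 2900 = 39540/2900 = 13.63 mg/L; combined flow 2900 L/s.
Half-life 0.846 d → k = ln 2 / 0.846 = 0.8193 d⁻¹.
First-order decay: C = 13.63·exp(−k·t) = 13.63·0.3154 = 4.300 mg/L.
At the second outfall, C = (2900·4.300 + 126.0·153.0) / (2900 + 126.0) = 10.49 mg/L.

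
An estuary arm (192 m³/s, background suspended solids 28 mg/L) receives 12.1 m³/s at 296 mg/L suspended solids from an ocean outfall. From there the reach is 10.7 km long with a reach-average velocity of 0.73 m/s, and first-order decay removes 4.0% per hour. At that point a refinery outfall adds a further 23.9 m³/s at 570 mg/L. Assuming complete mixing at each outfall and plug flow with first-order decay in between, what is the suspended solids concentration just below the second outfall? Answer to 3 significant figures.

Flow-weighted average: C = (192.0·28.00 + 12.10·296.0) / 204.1 = 8958/204.1 = 43.89 mg/L; combined flow 204.1 m³/s.
Travel time t = 10.7·1000 / 0.73 = 14660 s = 4.072 h.
4.0%/h lost → k = −ln(1 − 0.04) = 0.04082 h⁻¹.
After decay, C = 43.89 × e^(−kt) = 43.89 × 0.8469 = 37.17 mg/L.
At the second outfall, C = (204.1·37.17 + 23.90·570.0) / (204.1 + 23.90) = 93.02 mg/L.

93.0 mg/L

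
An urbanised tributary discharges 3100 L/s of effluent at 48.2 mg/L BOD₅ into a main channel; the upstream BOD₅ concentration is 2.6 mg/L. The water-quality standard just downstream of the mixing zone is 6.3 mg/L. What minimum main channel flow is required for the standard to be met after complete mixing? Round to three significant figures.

Set C_mix = 6.3: (Q·2.600 + 3100·48.20) / (Q + 3100) = 6.3
→ Q = 3100·(48.20 − 6.3)/(6.3 − 2.600) = 35110 L/s.

35100 L/s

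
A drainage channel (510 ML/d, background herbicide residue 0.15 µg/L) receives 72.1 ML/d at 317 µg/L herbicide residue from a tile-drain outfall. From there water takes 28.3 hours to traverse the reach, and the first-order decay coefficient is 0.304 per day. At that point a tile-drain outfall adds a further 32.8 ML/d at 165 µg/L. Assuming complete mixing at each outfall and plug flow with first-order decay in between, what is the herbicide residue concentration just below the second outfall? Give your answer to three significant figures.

Flow-weighted average: C = (510.0·0.1500 + 72.10·317.0) / 582.1 = 22930/582.1 = 39.40 µg/L; combined flow 582.1 ML/d.
After decay, C = 39.40 × e^(−kt) = 39.40 × 0.6987 = 27.53 µg/L.
Second outfall: C = (582.1·27.53 + 32.80·165.0)/614.9 = 34.86 µg/L.

34.9 µg/L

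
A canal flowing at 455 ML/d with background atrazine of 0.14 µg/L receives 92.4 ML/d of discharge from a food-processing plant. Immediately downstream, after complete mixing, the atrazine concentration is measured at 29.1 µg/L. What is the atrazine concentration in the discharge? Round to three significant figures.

172 µg/L

Mass balance: 455.0·0.1400 + 92.40·Cₑ = 547.4·29.10
→ Cₑ = (547.4·29.10 − 455.0·0.1400) / 92.40 = 171.7 µg/L.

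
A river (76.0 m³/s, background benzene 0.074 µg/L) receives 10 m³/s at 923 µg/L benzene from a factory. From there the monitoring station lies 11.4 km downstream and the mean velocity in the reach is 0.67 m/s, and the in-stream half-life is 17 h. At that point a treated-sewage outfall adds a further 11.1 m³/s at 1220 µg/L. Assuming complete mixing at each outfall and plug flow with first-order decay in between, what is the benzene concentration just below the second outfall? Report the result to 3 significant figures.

218 µg/L

Conservation of mass: C = (76.00·0.07400 + 10.00·923.0) / 86.00 = 9236/86.00 = 107.4 µg/L; combined flow 86.00 m³/s.
Travel time t = 11.4·1000 / 0.67 = 17010 s = 4.726 h.
Half-life 17 h → k = ln 2 / 17 = 0.04077 h⁻¹ = 0.9786 d⁻¹.
After decay, C = 107.4 × e^(−kt) = 107.4 × 0.8247 = 88.57 µg/L.
At the second outfall, C = (86.00·88.57 + 11.10·1220) / (86.00 + 11.10) = 217.9 µg/L.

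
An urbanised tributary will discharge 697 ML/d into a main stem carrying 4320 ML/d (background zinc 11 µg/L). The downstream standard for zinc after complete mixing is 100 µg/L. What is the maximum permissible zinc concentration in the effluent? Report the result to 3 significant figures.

At the limit, (Qr·Cr + Qe·Cₑ)/(Qr + Qe) = 100:
Cₑ = (5017·100 − 4320·11.00) / 697.0 = 651.6 µg/L.

652 µg/L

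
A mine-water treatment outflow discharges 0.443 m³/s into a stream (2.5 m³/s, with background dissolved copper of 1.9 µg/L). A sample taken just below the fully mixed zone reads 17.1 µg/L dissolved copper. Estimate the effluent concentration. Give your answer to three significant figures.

103 µg/L

Mass balance: 2.500·1.900 + 0.4430·Cₑ = 2.943·17.10
→ Cₑ = (2.943·17.10 − 2.500·1.900) / 0.4430 = 102.9 µg/L.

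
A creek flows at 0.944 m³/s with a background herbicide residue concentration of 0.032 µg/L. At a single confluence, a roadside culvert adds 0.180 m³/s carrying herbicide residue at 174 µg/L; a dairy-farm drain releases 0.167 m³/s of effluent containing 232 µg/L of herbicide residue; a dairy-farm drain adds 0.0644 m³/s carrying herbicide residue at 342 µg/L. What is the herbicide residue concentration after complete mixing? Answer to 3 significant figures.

68.0 µg/L

Mass balance: C = (0.9440·0.03200 + 0.1800·174.0 + 0.1670·232.0 + 0.06440·342.0) / 1.355 = 92.12/1.355 = 67.96 µg/L.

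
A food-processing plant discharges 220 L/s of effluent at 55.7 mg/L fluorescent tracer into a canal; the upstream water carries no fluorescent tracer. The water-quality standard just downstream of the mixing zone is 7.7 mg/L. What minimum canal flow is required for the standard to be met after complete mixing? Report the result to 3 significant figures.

Set C_mix = 7.7: (Q·0 + 220.0·55.70) / (Q + 220.0) = 7.7
→ Q = 220.0·(55.70 − 7.7)/(7.7 − 0) = 1371 L/s.

1370 L/s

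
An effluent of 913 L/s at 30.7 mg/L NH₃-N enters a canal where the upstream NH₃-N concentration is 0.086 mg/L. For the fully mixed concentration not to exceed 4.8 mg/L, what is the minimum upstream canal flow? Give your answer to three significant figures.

Set C_mix = 4.8: (Q·0.08600 + 913.0·30.70) / (Q + 913.0) = 4.8
→ Q = 913.0·(30.70 − 4.8)/(4.8 − 0.08600) = 5016 L/s.

5020 L/s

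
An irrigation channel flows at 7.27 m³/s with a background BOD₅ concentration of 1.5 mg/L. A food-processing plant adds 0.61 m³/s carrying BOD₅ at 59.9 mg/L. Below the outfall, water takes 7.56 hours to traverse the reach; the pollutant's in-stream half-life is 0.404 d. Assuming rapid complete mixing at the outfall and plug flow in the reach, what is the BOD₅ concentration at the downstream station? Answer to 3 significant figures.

Conservation of mass: C = (7.270·1.500 + 0.6100·59.90) / 7.880 = 47.44/7.880 = 6.021 mg/L.
Half-life 0.404 d → k = ln 2 / 0.404 = 1.716 d⁻¹.
First-order decay: C = 6.021·exp(−k·t) = 6.021·0.5825 = 3.507 mg/L.

3.51 mg/L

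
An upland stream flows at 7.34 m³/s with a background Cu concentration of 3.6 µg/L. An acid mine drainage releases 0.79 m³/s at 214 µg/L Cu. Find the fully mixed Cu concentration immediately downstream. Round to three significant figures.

24.0 µg/L

Flow-weighted average: C = (7.340·3.600 + 0.7900·214.0) / 8.130 = 195.5/8.130 = 24.04 µg/L.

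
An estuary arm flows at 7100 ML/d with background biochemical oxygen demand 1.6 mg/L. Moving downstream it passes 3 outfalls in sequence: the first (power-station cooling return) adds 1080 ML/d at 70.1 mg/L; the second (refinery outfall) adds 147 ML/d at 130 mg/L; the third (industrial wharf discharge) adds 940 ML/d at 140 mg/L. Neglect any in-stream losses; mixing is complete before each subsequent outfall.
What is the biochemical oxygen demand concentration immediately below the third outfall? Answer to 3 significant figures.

25.7 mg/L

Outfall 1: combined Q = 8180 ML/d; C = (7100·1.600 + 1080·70.10)/8180 = 10.64 mg/L.
Outfall 2: combined Q = 8327 ML/d; C = (8180·10.64 + 147.0·130.0)/8327 = 12.75 mg/L.
Outfall 3: combined Q = 9267 ML/d; C = (8327·12.75 + 940.0·140.0)/9267 = 25.66 mg/L.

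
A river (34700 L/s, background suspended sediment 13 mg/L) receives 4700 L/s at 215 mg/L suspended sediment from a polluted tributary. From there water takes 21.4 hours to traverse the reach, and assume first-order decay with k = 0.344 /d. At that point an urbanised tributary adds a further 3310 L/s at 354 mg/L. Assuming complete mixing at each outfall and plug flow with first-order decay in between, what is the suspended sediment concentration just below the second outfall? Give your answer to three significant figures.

52.6 mg/L

Mixed concentration C = ΣQC/ΣQ = (34700·13.00 + 4700·215.0) / 39400 = 1462000/39400 = 37.10 mg/L; combined flow 39400 L/s.
Decay over the reach: 37.10·exp(−kt) = 37.10·0.7358 = 27.30 mg/L.
Second outfall: C = (39400·27.30 + 3310·354.0)/42710 = 52.62 mg/L.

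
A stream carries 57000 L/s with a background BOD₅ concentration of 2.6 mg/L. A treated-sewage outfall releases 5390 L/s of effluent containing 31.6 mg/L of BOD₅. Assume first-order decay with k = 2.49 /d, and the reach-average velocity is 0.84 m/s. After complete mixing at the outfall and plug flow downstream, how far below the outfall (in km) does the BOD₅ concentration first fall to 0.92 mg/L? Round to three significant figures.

49.9 km

Mixed concentration C = ΣQC/ΣQ = (57000·2.600 + 5390·31.60) / 62390 = 318500/62390 = 5.105 mg/L.
Set 5.105·exp(−k·t) = 0.92 → t = ln(5.105/0.92)/k = 59460 s = 16.52 h.
Distance = v·t = 0.84·59460 = 49950 m = 49.95 km.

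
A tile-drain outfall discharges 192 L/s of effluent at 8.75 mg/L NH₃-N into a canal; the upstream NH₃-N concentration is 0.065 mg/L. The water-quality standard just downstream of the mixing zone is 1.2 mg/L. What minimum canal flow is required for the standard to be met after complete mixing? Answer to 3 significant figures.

Set C_mix = 1.2: (Q·0.06500 + 192.0·8.750) / (Q + 192.0) = 1.2
→ Q = 192.0·(8.750 − 1.2)/(1.2 − 0.06500) = 1277 L/s.

1280 L/s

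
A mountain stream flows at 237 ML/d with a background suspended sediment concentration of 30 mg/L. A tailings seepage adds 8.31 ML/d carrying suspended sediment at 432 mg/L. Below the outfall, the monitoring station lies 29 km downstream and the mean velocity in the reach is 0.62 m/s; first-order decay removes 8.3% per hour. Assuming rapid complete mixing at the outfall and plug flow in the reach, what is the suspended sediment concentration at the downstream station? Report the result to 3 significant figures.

After mixing, C = (237.0·30.00 + 8.310·432.0) / 245.3 = 10700/245.3 = 43.62 mg/L.
Travel time t = 29·1000 / 0.62 = 46770 s = 12.99 h.
8.3%/h lost → k = −ln(1 − 0.083) = 0.08665 h⁻¹.
After decay, C = 43.62 × e^(−kt) = 43.62 × 0.3244 = 14.15 mg/L.

14.1 mg/L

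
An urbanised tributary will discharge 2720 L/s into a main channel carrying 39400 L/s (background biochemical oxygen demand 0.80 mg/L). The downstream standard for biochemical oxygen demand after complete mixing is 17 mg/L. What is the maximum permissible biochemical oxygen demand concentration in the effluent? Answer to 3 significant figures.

At the limit, (Qr·Cr + Qe·Cₑ)/(Qr + Qe) = 17:
Cₑ = (42120·17 − 39400·0.8000) / 2720 = 251.7 mg/L.

252 mg/L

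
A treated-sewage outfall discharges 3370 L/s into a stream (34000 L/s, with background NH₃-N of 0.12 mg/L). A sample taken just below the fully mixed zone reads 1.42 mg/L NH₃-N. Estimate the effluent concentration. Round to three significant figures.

Mass balance: 34000·0.1200 + 3370·Cₑ = 37370·1.420
→ Cₑ = (37370·1.420 − 34000·0.1200) / 3370 = 14.54 mg/L.

14.5 mg/L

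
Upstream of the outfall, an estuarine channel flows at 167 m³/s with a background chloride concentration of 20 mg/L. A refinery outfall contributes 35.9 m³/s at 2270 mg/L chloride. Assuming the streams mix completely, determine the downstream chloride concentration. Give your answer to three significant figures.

Mixed concentration C = ΣQC/ΣQ = (167.0·20.00 + 35.90·2270) / 202.9 = 84830/202.9 = 418.1 mg/L.

418 mg/L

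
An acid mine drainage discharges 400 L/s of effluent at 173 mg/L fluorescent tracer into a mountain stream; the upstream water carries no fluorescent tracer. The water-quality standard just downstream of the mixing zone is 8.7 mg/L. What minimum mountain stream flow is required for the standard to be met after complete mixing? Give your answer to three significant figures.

7550 L/s

Set C_mix = 8.7: (Q·0 + 400.0·173.0) / (Q + 400.0) = 8.7
→ Q = 400.0·(173.0 − 8.7)/(8.7 − 0) = 7554 L/s.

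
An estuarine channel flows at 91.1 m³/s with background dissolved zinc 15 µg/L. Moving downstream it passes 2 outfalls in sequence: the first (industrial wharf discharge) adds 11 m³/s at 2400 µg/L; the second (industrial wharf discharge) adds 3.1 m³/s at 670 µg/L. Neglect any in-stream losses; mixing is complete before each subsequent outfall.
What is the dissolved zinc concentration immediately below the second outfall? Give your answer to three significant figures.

284 µg/L

After outfall 1: Q = 91.10 + 11.00 = 102.1 m³/s; C = (91.10·15.00 + 11.00·2400)/102.1 = 272.0 µg/L.
After outfall 2: Q = 102.1 + 3.100 = 105.2 m³/s; C = (102.1·272.0 + 3.100·670.0)/105.2 = 283.7 µg/L.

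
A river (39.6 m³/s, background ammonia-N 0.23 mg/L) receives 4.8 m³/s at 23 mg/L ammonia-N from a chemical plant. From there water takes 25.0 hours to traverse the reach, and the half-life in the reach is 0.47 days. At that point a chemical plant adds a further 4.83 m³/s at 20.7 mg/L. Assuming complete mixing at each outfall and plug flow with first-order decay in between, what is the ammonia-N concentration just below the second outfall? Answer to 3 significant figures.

2.55 mg/L

Mixed concentration C = ΣQC/ΣQ = (39.60·0.2300 + 4.800·23.00) / 44.40 = 119.5/44.40 = 2.692 mg/L; combined flow 44.40 m³/s.
Half-life 0.47 d → k = ln 2 / 0.47 = 1.475 d⁻¹.
After decay, C = 2.692 × e^(−kt) = 2.692 × 0.2152 = 0.5792 mg/L.
At the second outfall, C = (44.40·0.5792 + 4.830·20.70) / (44.40 + 4.830) = 2.553 mg/L.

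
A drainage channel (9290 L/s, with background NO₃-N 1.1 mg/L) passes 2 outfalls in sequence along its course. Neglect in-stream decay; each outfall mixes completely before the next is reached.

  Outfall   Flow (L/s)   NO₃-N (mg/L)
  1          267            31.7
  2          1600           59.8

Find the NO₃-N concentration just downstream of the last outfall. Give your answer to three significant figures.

After outfall 1: Q = 9290 + 267.0 = 9557 L/s; C = (9290·1.100 + 267.0·31.70)/9557 = 1.955 mg/L.
After outfall 2: Q = 9557 + 1600 = 11160 L/s; C = (9557·1.955 + 1600·59.80)/11160 = 10.25 mg/L.

10.3 mg/L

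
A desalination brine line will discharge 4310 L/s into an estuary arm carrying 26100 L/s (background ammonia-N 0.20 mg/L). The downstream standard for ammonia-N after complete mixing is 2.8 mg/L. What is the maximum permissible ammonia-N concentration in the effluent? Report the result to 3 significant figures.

18.5 mg/L

At the limit, (Qr·Cr + Qe·Cₑ)/(Qr + Qe) = 2.8:
Cₑ = (30410·2.8 − 26100·0.2000) / 4310 = 18.54 mg/L.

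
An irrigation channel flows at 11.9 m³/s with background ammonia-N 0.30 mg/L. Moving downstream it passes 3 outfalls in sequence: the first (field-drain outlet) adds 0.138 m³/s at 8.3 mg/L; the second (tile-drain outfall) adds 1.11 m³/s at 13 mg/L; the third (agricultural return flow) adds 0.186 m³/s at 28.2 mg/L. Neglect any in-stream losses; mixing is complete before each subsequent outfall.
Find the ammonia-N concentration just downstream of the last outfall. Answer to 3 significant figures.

1.83 mg/L

Below outfall 1: Q → 12.04 m³/s, C = (11.90·0.3000 + 0.1380·8.300)/12.04 = 0.3917 mg/L.
Below outfall 2: Q → 13.15 m³/s, C = (12.04·0.3917 + 1.110·13.00)/13.15 = 1.456 mg/L.
Below outfall 3: Q → 13.33 m³/s, C = (13.15·1.456 + 0.1860·28.20)/13.33 = 1.829 mg/L.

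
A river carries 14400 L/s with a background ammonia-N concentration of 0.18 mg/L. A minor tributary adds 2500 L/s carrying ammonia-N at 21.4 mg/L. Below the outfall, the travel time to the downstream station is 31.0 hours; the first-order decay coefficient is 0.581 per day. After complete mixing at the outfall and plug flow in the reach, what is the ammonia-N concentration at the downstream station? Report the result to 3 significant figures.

1.57 mg/L

Conservation of mass: C = (14400·0.1800 + 2500·21.40) / 16900 = 56090/16900 = 3.319 mg/L.
First-order decay: C = 3.319·exp(−k·t) = 3.319·0.4722 = 1.567 mg/L.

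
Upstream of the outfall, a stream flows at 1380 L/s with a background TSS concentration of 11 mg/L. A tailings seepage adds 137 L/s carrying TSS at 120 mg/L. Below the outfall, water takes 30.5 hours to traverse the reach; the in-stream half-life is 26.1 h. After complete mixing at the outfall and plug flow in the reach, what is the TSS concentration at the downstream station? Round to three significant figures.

9.27 mg/L

Conservation of mass: C = (1380·11.00 + 137.0·120.0) / 1517 = 31620/1517 = 20.84 mg/L.
Half-life 26.1 h → k = ln 2 / 26.1 = 0.02656 h⁻¹ = 0.6374 d⁻¹.
First-order decay: C = 20.84·exp(−k·t) = 20.84·0.4449 = 9.273 mg/L.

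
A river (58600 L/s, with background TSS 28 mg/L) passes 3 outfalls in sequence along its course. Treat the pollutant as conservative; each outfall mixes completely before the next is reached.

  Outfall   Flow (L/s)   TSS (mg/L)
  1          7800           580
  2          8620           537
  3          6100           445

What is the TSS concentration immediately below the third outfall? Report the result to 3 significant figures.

167 mg/L

Below outfall 1: Q → 66400 L/s, C = (58600·28.00 + 7800·580.0)/66400 = 92.84 mg/L.
Below outfall 2: Q → 75020 L/s, C = (66400·92.84 + 8620·537.0)/75020 = 143.9 mg/L.
Below outfall 3: Q → 81120 L/s, C = (75020·143.9 + 6100·445.0)/81120 = 166.5 mg/L.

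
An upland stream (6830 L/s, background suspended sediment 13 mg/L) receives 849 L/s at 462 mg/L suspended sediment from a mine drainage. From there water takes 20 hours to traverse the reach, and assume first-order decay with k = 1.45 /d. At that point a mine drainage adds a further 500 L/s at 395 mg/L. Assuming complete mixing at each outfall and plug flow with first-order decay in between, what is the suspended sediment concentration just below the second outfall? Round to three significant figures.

41.7 mg/L

Mass balance: C = (6830·13.00 + 849.0·462.0) / 7679 = 481000/7679 = 62.64 mg/L; combined flow 7679 L/s.
Applying C = C₀e^(−kt): 62.64 × 0.2987 = 18.71 mg/L.
Second outfall: C = (7679·18.71 + 500.0·395.0)/8179 = 41.71 mg/L.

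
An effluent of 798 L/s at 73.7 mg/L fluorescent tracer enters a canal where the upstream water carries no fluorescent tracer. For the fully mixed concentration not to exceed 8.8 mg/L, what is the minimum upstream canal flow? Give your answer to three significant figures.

5890 L/s

Set C_mix = 8.8: (Q·0 + 798.0·73.70) / (Q + 798.0) = 8.8
→ Q = 798.0·(73.70 − 8.8)/(8.8 − 0) = 5885 L/s.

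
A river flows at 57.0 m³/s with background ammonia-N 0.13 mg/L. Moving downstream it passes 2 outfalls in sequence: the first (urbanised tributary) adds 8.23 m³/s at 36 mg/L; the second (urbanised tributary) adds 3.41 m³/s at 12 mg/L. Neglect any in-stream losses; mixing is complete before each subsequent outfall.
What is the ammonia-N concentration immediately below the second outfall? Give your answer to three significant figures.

Below outfall 1: Q → 65.23 m³/s, C = (57.00·0.1300 + 8.230·36.00)/65.23 = 4.656 mg/L.
Below outfall 2: Q → 68.64 m³/s, C = (65.23·4.656 + 3.410·12.00)/68.64 = 5.021 mg/L.

5.02 mg/L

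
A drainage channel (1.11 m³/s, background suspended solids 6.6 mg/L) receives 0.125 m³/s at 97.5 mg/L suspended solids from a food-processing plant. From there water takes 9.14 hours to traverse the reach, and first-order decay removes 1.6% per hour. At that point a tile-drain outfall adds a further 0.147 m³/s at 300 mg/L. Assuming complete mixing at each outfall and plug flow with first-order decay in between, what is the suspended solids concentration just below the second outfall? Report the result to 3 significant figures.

Conservation of mass: C = (1.110·6.600 + 0.1250·97.50) / 1.235 = 19.51/1.235 = 15.80 mg/L; combined flow 1.235 m³/s.
1.6%/h lost → k = −ln(1 − 0.016) = 0.01613 h⁻¹.
Applying C = C₀e^(−kt): 15.80 × 0.8629 = 13.63 mg/L.
Second outfall: C = (1.235·13.63 + 0.1470·300.0)/1.382 = 44.09 mg/L.

44.1 mg/L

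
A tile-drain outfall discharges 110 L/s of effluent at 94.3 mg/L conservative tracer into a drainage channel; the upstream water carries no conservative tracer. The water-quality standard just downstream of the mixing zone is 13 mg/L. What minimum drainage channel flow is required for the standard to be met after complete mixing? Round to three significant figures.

Set C_mix = 13: (Q·0 + 110.0·94.30) / (Q + 110.0) = 13
→ Q = 110.0·(94.30 − 13)/(13 − 0) = 687.9 L/s.

688 L/s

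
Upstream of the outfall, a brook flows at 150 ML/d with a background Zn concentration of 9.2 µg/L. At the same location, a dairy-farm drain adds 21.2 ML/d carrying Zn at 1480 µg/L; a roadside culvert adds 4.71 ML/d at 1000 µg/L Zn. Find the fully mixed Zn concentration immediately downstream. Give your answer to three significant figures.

213 µg/L

Mixed concentration C = ΣQC/ΣQ = (150.0·9.200 + 21.20·1480 + 4.710·1000) / 175.9 = 37470/175.9 = 213.0 µg/L.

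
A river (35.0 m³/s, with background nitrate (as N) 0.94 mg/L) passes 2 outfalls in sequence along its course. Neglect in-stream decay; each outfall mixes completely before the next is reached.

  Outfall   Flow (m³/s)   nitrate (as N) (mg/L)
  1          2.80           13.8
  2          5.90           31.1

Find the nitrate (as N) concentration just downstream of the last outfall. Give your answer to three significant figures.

5.84 mg/L

Below outfall 1: Q → 37.80 m³/s, C = (35.00·0.9400 + 2.800·13.80)/37.80 = 1.893 mg/L.
Below outfall 2: Q → 43.70 m³/s, C = (37.80·1.893 + 5.900·31.10)/43.70 = 5.836 mg/L.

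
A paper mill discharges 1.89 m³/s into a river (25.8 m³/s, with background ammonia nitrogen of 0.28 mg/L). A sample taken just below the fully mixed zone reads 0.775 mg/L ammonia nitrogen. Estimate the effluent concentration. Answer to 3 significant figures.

Mass balance: 25.80·0.2800 + 1.890·Cₑ = 27.69·0.7750
→ Cₑ = (27.69·0.7750 − 25.80·0.2800) / 1.890 = 7.532 mg/L.

7.53 mg/L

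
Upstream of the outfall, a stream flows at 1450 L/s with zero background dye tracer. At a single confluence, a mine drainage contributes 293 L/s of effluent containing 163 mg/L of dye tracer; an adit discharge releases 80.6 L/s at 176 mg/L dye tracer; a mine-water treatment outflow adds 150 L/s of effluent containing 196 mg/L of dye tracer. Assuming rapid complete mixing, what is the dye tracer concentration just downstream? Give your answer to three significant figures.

46.3 mg/L

Flow-weighted average: C = (1450·0 + 293.0·163.0 + 80.60·176.0 + 150.0·196.0) / 1974 = 91340/1974 = 46.28 mg/L.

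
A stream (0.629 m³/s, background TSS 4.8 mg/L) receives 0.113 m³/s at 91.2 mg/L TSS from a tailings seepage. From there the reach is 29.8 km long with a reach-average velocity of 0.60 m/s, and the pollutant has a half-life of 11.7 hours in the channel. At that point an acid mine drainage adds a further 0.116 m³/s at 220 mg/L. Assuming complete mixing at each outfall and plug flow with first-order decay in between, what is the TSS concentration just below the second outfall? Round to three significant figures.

Conservation of mass: C = (0.6290·4.800 + 0.1130·91.20) / 0.7420 = 13.32/0.7420 = 17.96 mg/L; combined flow 0.7420 m³/s.
Travel time t = 29.8·1000 / 0.60 = 49670 s = 13.80 h.
Half-life 11.7 h → k = ln 2 / 11.7 = 0.05924 h⁻¹ = 1.422 d⁻¹.
Decay over the reach: 17.96·exp(−kt) = 17.96·0.4416 = 7.930 mg/L.
Second outfall: C = (0.7420·7.930 + 0.1160·220.0)/0.8580 = 36.60 mg/L.

36.6 mg/L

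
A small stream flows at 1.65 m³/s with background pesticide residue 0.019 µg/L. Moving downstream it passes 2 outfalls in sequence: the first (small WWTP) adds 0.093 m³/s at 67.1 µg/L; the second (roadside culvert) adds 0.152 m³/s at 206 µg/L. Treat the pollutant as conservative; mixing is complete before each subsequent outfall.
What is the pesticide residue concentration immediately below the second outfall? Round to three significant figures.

Outfall 1: combined Q = 1.743 m³/s; C = (1.650·0.01900 + 0.09300·67.10)/1.743 = 3.598 µg/L.
Outfall 2: combined Q = 1.895 m³/s; C = (1.743·3.598 + 0.1520·206.0)/1.895 = 19.83 µg/L.

19.8 µg/L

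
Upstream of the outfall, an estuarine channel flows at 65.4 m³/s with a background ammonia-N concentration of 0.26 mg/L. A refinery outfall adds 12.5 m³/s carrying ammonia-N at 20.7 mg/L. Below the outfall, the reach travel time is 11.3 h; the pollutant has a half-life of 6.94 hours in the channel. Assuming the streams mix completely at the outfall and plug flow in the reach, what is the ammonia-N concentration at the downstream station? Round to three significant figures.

Flow-weighted average: C = (65.40·0.2600 + 12.50·20.70) / 77.90 = 275.8/77.90 = 3.540 mg/L.
Half-life 6.94 h → k = ln 2 / 6.94 = 0.09988 h⁻¹ = 2.397 d⁻¹.
After decay, C = 3.540 × e^(−kt) = 3.540 × 0.3235 = 1.145 mg/L.

1.15 mg/L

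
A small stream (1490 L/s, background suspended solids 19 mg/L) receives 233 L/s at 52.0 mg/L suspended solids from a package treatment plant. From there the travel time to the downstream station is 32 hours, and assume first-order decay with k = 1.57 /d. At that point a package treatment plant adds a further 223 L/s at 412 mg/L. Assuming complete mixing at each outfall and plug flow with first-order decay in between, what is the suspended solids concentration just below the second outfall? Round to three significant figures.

49.8 mg/L

Flow-weighted average: C = (1490·19.00 + 233.0·52.00) / 1723 = 40430/1723 = 23.46 mg/L; combined flow 1723 L/s.
Applying C = C₀e^(−kt): 23.46 × 0.1233 = 2.892 mg/L.
At the second outfall, C = (1723·2.892 + 223.0·412.0) / (1723 + 223.0) = 49.77 mg/L.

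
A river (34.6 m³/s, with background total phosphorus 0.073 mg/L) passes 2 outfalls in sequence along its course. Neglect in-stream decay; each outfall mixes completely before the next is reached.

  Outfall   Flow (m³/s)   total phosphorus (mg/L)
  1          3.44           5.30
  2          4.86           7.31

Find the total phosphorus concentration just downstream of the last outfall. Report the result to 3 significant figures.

1.31 mg/L

Below outfall 1: Q → 38.04 m³/s, C = (34.60·0.07300 + 3.440·5.300)/38.04 = 0.5457 mg/L.
Below outfall 2: Q → 42.90 m³/s, C = (38.04·0.5457 + 4.860·7.310)/42.90 = 1.312 mg/L.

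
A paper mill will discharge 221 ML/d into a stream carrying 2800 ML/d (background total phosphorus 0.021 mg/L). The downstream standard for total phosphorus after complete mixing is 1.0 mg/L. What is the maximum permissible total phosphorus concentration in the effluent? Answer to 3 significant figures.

At the limit, (Qr·Cr + Qe·Cₑ)/(Qr + Qe) = 1.0:
Cₑ = (3021·1.0 − 2800·0.02100) / 221.0 = 13.40 mg/L.

13.4 mg/L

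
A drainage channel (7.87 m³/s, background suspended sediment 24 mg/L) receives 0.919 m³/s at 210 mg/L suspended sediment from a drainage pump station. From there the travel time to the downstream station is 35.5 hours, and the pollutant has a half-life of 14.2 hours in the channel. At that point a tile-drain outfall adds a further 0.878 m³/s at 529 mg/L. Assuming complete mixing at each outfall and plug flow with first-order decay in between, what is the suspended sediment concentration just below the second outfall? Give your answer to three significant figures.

Mixed concentration C = ΣQC/ΣQ = (7.870·24.00 + 0.9190·210.0) / 8.789 = 381.9/8.789 = 43.45 mg/L; combined flow 8.789 m³/s.
Half-life 14.2 h → k = ln 2 / 14.2 = 0.04881 h⁻¹ = 1.172 d⁻¹.
After decay, C = 43.45 × e^(−kt) = 43.45 × 0.1768 = 7.681 mg/L.
Second outfall: C = (8.789·7.681 + 0.8780·529.0)/9.667 = 55.03 mg/L.

55.0 mg/L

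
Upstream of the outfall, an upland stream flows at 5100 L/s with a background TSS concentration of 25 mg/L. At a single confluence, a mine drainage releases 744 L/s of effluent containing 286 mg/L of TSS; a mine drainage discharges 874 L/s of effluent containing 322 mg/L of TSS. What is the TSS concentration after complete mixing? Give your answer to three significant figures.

Conservation of mass: C = (5100·25.00 + 744.0·286.0 + 874.0·322.0) / 6718 = 621700/6718 = 92.54 mg/L.

92.5 mg/L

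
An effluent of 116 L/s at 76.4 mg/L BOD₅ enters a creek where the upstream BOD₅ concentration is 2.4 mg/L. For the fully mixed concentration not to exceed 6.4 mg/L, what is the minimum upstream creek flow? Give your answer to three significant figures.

Set C_mix = 6.4: (Q·2.400 + 116.0·76.40) / (Q + 116.0) = 6.4
→ Q = 116.0·(76.40 − 6.4)/(6.4 − 2.400) = 2030 L/s.

2030 L/s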